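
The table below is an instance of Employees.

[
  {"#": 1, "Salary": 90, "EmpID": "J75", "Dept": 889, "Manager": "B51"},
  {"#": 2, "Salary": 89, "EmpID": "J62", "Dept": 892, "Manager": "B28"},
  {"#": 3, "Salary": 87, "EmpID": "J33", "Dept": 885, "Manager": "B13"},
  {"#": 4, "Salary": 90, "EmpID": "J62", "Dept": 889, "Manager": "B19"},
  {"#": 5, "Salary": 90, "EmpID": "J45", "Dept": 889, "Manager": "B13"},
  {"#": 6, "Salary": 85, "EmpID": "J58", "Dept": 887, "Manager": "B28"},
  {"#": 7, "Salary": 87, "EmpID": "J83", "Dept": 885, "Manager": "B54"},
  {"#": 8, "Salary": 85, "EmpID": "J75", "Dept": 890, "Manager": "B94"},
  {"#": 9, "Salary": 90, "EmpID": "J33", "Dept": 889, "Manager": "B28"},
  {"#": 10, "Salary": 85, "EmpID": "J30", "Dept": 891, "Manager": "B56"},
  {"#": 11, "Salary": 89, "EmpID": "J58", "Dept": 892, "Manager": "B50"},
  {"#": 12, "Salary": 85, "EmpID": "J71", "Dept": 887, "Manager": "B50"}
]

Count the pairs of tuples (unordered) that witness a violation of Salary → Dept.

Salary=90: all 4 rows agree on Dept — 0 pairs.
Salary=89: all 2 rows agree on Dept — 0 pairs.
Salary=87: all 2 rows agree on Dept — 0 pairs.
Salary=85: violating pairs (6,8), (6,10), (8,10), (8,12), (10,12) — 5 pairs.

5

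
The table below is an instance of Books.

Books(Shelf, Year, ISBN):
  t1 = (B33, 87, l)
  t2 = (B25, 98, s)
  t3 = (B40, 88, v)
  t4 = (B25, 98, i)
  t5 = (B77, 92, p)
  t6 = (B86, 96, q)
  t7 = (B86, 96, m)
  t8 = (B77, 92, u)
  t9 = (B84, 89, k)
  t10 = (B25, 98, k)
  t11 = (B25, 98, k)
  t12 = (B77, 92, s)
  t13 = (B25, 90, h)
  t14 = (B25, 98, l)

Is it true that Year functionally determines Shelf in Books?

Yes

Year=87: row 1 → Shelf = B33 ✓
Year=98: rows 2, 4, 10, 11, 14 → Shelf = B25, B25, B25, B25, B25 ✓
Year=88: row 3 → Shelf = B40 ✓
Year=92: rows 5, 8, 12 → Shelf = B77, B77, B77 ✓
Year=96: rows 6, 7 → Shelf = B86, B86 ✓
Year=89: row 9 → Shelf = B84 ✓
Year=90: row 13 → Shelf = B25 ✓
Every Year value is associated with a single Shelf value, so Year → Shelf holds.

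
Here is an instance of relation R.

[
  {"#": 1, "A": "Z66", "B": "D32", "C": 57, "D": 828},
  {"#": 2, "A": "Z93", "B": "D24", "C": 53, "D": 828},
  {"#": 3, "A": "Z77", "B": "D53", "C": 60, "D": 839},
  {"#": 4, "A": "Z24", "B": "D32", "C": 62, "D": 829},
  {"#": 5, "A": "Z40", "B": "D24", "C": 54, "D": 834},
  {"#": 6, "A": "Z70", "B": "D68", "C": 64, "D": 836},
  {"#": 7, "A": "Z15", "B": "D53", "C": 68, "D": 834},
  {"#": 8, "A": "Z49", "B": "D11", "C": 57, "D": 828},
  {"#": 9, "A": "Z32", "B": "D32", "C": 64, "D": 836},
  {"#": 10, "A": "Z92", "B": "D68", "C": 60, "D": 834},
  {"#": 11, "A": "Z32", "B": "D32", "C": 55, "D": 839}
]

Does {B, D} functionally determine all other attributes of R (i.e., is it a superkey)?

Yes

All 11 rows have distinct {B, D} values, so {B, D} → (all attributes) holds and {B, D} is a superkey.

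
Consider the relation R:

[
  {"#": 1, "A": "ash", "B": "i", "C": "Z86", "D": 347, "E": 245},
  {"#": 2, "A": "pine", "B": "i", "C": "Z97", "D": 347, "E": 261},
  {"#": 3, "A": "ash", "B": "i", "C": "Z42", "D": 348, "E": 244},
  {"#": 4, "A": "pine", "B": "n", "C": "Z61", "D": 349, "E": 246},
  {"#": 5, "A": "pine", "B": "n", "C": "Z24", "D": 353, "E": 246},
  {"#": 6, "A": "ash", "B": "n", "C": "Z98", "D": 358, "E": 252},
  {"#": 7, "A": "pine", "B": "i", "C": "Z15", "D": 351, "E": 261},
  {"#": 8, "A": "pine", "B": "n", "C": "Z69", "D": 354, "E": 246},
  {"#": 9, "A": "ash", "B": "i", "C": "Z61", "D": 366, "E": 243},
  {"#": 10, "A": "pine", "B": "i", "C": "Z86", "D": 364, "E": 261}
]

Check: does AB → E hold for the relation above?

No

(A=ash, B=i): rows 1, 3, 9 → E takes values {245, 244, 243} — violation
(A=pine, B=i): rows 2, 7, 10 → E = 261, 261, 261 ✓
(A=pine, B=n): rows 4, 5, 8 → E = 246, 246, 246 ✓
(A=ash, B=n): row 6 → E = 252 ✓
Two rows agree on AB but differ on E, so AB → E does not hold.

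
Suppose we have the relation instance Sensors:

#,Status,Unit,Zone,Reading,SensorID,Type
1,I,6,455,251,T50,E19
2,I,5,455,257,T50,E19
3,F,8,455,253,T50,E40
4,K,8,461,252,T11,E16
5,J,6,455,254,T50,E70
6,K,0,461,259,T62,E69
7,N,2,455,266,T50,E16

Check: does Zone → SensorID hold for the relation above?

No

Zone=455: rows 1, 2, 3, 5, 7 → SensorID = T50, T50, T50, T50, T50 ✓
Zone=461: rows 4, 6 → SensorID takes values {T11, T62} — violation
Two rows agree on Zone but differ on SensorID, so Zone → SensorID does not hold.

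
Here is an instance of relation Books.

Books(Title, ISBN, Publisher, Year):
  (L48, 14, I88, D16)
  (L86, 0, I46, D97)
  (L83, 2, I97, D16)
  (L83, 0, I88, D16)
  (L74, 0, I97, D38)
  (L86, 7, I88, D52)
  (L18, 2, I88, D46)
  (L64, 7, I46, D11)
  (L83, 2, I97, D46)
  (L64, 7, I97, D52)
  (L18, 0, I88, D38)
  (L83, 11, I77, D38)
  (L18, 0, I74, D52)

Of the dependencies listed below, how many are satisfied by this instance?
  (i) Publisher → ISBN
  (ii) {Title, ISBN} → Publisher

(i) Publisher → ISBN: Publisher=I88: 5 rows → ISBN takes values {14, 0, 7, 2} — violation; Publisher=I46: 2 rows → ISBN takes values {0, 7} — violation; Publisher=I97: 4 rows → ISBN takes values {2, 0, 7} — violation — fails.
(ii) {Title, ISBN} → Publisher: (Title=L64, ISBN=7): 2 rows → Publisher takes values {I46, I97} — violation; (Title=L18, ISBN=0): 2 rows → Publisher takes values {I88, I74} — violation — fails.
None of the 2 dependencies hold.

0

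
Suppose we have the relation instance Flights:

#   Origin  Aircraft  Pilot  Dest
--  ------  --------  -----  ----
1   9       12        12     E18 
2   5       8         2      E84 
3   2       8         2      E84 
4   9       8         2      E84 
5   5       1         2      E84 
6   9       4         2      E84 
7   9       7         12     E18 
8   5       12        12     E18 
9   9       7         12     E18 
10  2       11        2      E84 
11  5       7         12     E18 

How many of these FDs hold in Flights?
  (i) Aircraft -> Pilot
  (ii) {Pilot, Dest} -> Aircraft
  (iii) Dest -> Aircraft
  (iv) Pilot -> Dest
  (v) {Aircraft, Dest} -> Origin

2

(i) Aircraft -> Pilot: every LHS value maps to a single RHS value — holds.
(ii) {Pilot, Dest} -> Aircraft: (Pilot=12, Dest=E18): rows 1, 7, 8, 9, 11 → Aircraft takes values {12, 7} — violation; (Pilot=2, Dest=E84): rows 2, 3, 4, 5, 6, 10 → Aircraft takes values {8, 1, 4, 11} — violation — fails.
(iii) Dest -> Aircraft: Dest=E18: rows 1, 7, 8, 9, 11 → Aircraft takes values {12, 7} — violation; Dest=E84: rows 2, 3, 4, 5, 6, 10 → Aircraft takes values {8, 1, 4, 11} — violation — fails.
(iv) Pilot -> Dest: every LHS value maps to a single RHS value — holds.
(v) {Aircraft, Dest} -> Origin: (Aircraft=12, Dest=E18): rows 1, 8 → Origin takes values {9, 5} — violation; (Aircraft=8, Dest=E84): rows 2, 3, 4 → Origin takes values {5, 2, 9} — violation; (Aircraft=7, Dest=E18): rows 7, 9, 11 → Origin takes values {9, 5} — violation — fails.
2 of the 5 dependencies hold.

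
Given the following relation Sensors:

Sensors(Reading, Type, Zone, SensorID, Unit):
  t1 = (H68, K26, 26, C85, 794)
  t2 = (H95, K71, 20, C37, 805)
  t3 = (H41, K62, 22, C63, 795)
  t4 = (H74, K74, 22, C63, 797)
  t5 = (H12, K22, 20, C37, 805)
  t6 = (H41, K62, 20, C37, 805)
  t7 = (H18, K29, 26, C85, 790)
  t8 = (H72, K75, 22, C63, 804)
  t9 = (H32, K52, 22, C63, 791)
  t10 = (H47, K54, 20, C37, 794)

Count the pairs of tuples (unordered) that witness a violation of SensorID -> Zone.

0

SensorID=C85: all 2 rows agree on Zone — 0 pairs.
SensorID=C37: all 4 rows agree on Zone — 0 pairs.
SensorID=C63: all 4 rows agree on Zone — 0 pairs.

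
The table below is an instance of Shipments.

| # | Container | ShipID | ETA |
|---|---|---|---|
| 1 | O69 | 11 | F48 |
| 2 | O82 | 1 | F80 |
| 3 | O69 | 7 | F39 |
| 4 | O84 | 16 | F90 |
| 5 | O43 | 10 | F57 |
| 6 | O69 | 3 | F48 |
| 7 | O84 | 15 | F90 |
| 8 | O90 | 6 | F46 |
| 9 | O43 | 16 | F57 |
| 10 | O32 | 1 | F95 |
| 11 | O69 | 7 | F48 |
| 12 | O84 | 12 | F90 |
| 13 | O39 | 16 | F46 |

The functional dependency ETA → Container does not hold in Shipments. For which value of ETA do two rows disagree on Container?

F46

ETA=F48: rows 1, 6, 11 → Container = O69, O69, O69 ✓
ETA=F80: row 2 → Container = O82 ✓
ETA=F39: row 3 → Container = O69 ✓
ETA=F90: rows 4, 7, 12 → Container = O84, O84, O84 ✓
ETA=F57: rows 5, 9 → Container = O43, O43 ✓
ETA=F46: rows 8, 13 → Container takes values {O90, O39} — violation
ETA=F95: row 10 → Container = O32 ✓
The only ETA value with inconsistent Container is ETA=F46.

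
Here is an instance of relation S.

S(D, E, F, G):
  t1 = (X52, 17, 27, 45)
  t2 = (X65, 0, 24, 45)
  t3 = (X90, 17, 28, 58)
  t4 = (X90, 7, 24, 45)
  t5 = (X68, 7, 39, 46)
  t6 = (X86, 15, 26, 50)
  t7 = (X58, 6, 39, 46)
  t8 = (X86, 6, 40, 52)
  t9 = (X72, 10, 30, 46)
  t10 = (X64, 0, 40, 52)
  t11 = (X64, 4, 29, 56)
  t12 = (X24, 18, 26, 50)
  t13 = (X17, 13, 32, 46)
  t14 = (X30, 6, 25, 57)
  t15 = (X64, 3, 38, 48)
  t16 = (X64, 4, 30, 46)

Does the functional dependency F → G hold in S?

Yes

F=27: row 1 → G = 45 ✓
F=24: rows 2, 4 → G = 45, 45 ✓
F=28: row 3 → G = 58 ✓
F=39: rows 5, 7 → G = 46, 46 ✓
F=26: rows 6, 12 → G = 50, 50 ✓
F=40: rows 8, 10 → G = 52, 52 ✓
F=30: rows 9, 16 → G = 46, 46 ✓
F=29: row 11 → G = 56 ✓
F=32: row 13 → G = 46 ✓
F=25: row 14 → G = 57 ✓
F=38: row 15 → G = 48 ✓
Every F value is associated with a single G value, so F → G holds.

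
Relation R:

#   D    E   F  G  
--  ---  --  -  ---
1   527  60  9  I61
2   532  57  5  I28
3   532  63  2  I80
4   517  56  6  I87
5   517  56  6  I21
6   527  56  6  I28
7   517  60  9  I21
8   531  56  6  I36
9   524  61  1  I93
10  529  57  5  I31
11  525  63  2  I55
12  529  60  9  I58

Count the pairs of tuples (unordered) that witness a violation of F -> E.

0

F=9: all 3 rows agree on E — 0 pairs.
F=5: all 2 rows agree on E — 0 pairs.
F=2: all 2 rows agree on E — 0 pairs.
F=6: all 4 rows agree on E — 0 pairs.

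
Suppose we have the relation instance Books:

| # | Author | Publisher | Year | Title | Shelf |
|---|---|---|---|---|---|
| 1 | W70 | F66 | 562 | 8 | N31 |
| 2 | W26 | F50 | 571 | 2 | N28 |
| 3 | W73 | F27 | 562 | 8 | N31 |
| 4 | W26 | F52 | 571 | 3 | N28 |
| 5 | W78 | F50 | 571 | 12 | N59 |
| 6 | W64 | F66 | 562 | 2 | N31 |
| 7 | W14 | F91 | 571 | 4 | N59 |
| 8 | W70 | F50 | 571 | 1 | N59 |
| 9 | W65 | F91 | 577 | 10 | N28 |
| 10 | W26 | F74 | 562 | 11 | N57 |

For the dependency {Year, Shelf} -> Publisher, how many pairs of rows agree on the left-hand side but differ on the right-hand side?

(Year=562, Shelf=N31): violating pairs (1,3), (3,6) — 2 pairs.
(Year=571, Shelf=N28): violating pairs (2,4) — 1 pair.
(Year=571, Shelf=N59): violating pairs (5,7), (7,8) — 2 pairs.

5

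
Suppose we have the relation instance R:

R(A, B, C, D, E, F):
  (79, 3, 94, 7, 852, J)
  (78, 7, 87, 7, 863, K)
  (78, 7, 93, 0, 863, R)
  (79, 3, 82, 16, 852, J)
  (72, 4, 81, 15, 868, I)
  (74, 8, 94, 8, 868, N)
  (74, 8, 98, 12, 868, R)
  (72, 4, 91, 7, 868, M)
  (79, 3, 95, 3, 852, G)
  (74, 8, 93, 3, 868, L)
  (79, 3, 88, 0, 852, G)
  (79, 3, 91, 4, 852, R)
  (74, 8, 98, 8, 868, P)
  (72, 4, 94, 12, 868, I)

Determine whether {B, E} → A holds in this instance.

(B=3, E=852): 5 rows → A = 79, 79, 79, 79, 79 ✓
(B=7, E=863): 2 rows → A = 78, 78 ✓
(B=4, E=868): 3 rows → A = 72, 72, 72 ✓
(B=8, E=868): 4 rows → A = 74, 74, 74, 74 ✓
Every {B, E} value is associated with a single A value, so {B, E} → A holds.

Yes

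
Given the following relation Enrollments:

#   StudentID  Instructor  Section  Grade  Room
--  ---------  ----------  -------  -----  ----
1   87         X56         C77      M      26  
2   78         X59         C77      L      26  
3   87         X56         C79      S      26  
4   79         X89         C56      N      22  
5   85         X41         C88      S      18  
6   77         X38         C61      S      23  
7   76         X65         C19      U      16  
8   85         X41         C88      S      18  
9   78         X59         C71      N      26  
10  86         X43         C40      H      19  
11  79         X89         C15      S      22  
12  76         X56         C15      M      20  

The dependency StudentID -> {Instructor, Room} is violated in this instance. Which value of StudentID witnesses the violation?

StudentID=87: rows 1, 3 → {Instructor,Room} = (X56, 26), (X56, 26) ✓
StudentID=78: rows 2, 9 → {Instructor,Room} = (X59, 26), (X59, 26) ✓
StudentID=79: rows 4, 11 → {Instructor,Room} = (X89, 22), (X89, 22) ✓
StudentID=85: rows 5, 8 → {Instructor,Room} = (X41, 18), (X41, 18) ✓
StudentID=77: row 6 → {Instructor,Room} = (X38, 23) ✓
StudentID=76: rows 7, 12 → {Instructor,Room} takes values {(X65, 16), (X56, 20)} — violation
StudentID=86: row 10 → {Instructor,Room} = (X43, 19) ✓
The only StudentID value with inconsistent RHS is StudentID=76.

76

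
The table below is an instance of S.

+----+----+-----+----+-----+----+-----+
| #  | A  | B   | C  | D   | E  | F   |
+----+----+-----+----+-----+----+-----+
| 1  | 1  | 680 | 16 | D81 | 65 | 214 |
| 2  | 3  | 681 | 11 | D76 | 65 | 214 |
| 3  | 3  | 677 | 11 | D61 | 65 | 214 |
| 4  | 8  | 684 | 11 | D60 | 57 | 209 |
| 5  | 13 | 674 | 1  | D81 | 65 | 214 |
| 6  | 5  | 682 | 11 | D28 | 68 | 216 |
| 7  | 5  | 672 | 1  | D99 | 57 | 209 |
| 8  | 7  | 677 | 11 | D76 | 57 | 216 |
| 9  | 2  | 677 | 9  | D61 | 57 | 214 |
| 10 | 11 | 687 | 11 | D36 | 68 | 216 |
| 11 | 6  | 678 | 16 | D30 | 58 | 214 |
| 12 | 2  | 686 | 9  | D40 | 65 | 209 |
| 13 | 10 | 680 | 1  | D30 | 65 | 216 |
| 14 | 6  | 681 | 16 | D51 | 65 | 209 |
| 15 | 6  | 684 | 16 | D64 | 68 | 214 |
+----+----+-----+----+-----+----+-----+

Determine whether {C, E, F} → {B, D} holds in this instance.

(C=16, E=65, F=214): row 1 → {B,D} = (680, D81) ✓
(C=11, E=65, F=214): rows 2, 3 → {B,D} takes values {(681, D76), (677, D61)} — violation
(C=11, E=57, F=209): row 4 → {B,D} = (684, D60) ✓
(C=1, E=65, F=214): row 5 → {B,D} = (674, D81) ✓
(C=11, E=68, F=216): rows 6, 10 → {B,D} takes values {(682, D28), (687, D36)} — violation
(C=1, E=57, F=209): row 7 → {B,D} = (672, D99) ✓
(C=11, E=57, F=216): row 8 → {B,D} = (677, D76) ✓
(C=9, E=57, F=214): row 9 → {B,D} = (677, D61) ✓
(C=16, E=58, F=214): row 11 → {B,D} = (678, D30) ✓
(C=9, E=65, F=209): row 12 → {B,D} = (686, D40) ✓
(C=1, E=65, F=216): row 13 → {B,D} = (680, D30) ✓
(C=16, E=65, F=209): row 14 → {B,D} = (681, D51) ✓
(C=16, E=68, F=214): row 15 → {B,D} = (684, D64) ✓
Two rows agree on {C, E, F} but differ on {B, D}, so {C, E, F} → {B, D} does not hold.

No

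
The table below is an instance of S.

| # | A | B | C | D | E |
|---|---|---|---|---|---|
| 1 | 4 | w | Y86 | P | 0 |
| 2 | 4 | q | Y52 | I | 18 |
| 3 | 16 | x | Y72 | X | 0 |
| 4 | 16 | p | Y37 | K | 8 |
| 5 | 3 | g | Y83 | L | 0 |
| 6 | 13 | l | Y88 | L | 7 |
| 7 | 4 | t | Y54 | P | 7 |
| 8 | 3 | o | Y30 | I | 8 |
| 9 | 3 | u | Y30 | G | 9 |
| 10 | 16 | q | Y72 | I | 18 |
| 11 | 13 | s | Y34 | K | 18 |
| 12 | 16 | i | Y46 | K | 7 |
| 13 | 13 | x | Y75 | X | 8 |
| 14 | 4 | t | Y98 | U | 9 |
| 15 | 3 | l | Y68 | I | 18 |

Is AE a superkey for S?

Yes

All 15 rows have distinct AE values, so AE → (all attributes) holds and AE is a superkey.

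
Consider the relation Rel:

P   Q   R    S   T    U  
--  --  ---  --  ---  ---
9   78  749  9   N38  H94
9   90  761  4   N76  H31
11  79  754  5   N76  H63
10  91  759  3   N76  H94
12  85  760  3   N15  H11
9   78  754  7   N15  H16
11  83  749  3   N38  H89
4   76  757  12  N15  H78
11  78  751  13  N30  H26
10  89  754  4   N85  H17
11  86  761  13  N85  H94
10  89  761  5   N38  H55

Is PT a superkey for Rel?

Yes

All 12 rows have distinct PT values, so PT → (all attributes) holds and PT is a superkey.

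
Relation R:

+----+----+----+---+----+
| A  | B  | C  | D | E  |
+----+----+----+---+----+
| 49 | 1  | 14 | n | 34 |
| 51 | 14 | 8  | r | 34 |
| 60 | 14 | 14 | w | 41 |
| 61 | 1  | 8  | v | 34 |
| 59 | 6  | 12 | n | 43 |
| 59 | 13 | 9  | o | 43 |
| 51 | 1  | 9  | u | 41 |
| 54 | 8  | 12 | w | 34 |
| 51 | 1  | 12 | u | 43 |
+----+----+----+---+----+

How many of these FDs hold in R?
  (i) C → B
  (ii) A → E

0

(i) C → B: C=14: 2 rows → B takes values {1, 14} — violation; C=8: 2 rows → B takes values {14, 1} — violation; C=12: 3 rows → B takes values {6, 8, 1} — violation; C=9: 2 rows → B takes values {13, 1} — violation — fails.
(ii) A → E: A=51: 3 rows → E takes values {34, 41, 43} — violation — fails.
None of the 2 dependencies hold.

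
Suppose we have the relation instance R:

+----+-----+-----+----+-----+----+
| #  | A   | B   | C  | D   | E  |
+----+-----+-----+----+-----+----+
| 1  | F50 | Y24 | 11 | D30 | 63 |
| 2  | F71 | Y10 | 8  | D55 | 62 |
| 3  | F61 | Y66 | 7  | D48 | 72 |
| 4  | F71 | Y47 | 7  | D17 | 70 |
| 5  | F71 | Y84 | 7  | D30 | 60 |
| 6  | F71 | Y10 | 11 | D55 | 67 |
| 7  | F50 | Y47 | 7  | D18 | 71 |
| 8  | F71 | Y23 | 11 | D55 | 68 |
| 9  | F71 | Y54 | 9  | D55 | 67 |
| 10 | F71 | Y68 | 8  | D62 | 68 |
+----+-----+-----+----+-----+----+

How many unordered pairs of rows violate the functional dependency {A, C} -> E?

(A=F71, C=8): violating pairs (2,10) — 1 pair.
(A=F71, C=7): violating pairs (4,5) — 1 pair.
(A=F71, C=11): violating pairs (6,8) — 1 pair.

3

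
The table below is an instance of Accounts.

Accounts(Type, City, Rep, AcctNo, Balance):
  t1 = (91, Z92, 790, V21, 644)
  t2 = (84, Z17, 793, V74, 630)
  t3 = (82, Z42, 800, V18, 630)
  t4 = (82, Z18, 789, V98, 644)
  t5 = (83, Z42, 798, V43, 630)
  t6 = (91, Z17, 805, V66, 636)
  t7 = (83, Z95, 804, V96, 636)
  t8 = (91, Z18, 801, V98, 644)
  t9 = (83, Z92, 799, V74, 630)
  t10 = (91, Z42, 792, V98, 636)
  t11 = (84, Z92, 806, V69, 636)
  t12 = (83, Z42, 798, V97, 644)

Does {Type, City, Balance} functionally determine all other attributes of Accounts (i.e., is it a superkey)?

Yes

All 12 rows have distinct {Type, City, Balance} values, so {Type, City, Balance} → (all attributes) holds and {Type, City, Balance} is a superkey.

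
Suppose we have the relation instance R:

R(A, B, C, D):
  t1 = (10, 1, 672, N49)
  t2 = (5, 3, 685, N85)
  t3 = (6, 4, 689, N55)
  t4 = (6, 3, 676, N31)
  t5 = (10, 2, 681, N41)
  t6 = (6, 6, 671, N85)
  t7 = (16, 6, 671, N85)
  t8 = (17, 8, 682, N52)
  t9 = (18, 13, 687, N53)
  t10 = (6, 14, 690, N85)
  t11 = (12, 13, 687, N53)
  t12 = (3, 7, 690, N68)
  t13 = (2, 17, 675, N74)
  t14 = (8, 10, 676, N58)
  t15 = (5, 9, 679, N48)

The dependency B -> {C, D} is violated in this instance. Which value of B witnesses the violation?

3

B=1: row 1 → {C,D} = (672, N49) ✓
B=3: rows 2, 4 → {C,D} takes values {(685, N85), (676, N31)} — violation
B=4: row 3 → {C,D} = (689, N55) ✓
B=2: row 5 → {C,D} = (681, N41) ✓
B=6: rows 6, 7 → {C,D} = (671, N85), (671, N85) ✓
B=8: row 8 → {C,D} = (682, N52) ✓
B=13: rows 9, 11 → {C,D} = (687, N53), (687, N53) ✓
B=14: row 10 → {C,D} = (690, N85) ✓
B=7: row 12 → {C,D} = (690, N68) ✓
B=17: row 13 → {C,D} = (675, N74) ✓
B=10: row 14 → {C,D} = (676, N58) ✓
B=9: row 15 → {C,D} = (679, N48) ✓
The only B value with inconsistent RHS is B=3.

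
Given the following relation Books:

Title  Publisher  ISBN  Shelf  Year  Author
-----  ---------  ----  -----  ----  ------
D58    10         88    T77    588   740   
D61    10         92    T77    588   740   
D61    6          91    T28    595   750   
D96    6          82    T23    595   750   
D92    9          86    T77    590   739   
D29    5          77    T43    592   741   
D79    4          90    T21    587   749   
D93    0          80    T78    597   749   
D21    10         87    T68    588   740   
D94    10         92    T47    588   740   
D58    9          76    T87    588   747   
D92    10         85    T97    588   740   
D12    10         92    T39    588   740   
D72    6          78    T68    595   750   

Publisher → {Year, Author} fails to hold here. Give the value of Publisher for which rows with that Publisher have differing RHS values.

Publisher=10: 6 rows → {Year,Author} = (588, 740), (588, 740), (588, 740), (588, 740), (588, 740), (588, 740) ✓
Publisher=6: 3 rows → {Year,Author} = (595, 750), (595, 750), (595, 750) ✓
Publisher=9: 2 rows → {Year,Author} takes values {(590, 739), (588, 747)} — violation
Publisher=5: 1 row → {Year,Author} = (592, 741) ✓
Publisher=4: 1 row → {Year,Author} = (587, 749) ✓
Publisher=0: 1 row → {Year,Author} = (597, 749) ✓
The only Publisher value with inconsistent RHS is Publisher=9.

9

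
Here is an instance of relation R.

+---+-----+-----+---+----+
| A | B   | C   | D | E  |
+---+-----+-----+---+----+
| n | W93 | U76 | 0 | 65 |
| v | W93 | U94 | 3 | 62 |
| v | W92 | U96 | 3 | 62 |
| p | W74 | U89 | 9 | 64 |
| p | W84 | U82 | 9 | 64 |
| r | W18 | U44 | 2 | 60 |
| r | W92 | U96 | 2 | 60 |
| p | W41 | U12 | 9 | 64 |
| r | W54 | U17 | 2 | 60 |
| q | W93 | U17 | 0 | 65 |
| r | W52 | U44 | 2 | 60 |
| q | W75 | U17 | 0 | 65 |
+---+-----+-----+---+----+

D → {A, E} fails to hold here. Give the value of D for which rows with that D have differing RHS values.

0

D=0: 3 rows → {A,E} takes values {(n, 65), (q, 65)} — violation
D=3: 2 rows → {A,E} = (v, 62), (v, 62) ✓
D=9: 3 rows → {A,E} = (p, 64), (p, 64), (p, 64) ✓
D=2: 4 rows → {A,E} = (r, 60), (r, 60), (r, 60), (r, 60) ✓
The only D value with inconsistent RHS is D=0.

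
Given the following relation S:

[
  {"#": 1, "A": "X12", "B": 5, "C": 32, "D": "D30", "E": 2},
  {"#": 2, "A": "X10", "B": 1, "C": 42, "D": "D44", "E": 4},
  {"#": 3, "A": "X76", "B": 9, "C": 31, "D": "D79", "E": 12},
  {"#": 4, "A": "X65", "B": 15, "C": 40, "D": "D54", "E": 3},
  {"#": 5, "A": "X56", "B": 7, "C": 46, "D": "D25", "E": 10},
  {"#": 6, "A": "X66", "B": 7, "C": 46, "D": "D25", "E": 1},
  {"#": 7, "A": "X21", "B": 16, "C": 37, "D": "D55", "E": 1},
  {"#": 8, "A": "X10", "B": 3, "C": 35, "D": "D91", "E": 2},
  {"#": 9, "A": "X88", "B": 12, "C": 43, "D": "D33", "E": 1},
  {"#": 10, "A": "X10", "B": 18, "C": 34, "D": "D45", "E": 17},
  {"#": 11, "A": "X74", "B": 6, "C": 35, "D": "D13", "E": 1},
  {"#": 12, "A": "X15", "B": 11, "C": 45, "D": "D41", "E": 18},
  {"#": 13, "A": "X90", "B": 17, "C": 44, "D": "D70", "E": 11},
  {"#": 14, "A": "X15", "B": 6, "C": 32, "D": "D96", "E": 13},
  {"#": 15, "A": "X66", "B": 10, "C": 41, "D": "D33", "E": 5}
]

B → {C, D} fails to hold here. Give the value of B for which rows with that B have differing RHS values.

6

B=5: row 1 → {C,D} = (32, D30) ✓
B=1: row 2 → {C,D} = (42, D44) ✓
B=9: row 3 → {C,D} = (31, D79) ✓
B=15: row 4 → {C,D} = (40, D54) ✓
B=7: rows 5, 6 → {C,D} = (46, D25), (46, D25) ✓
B=16: row 7 → {C,D} = (37, D55) ✓
B=3: row 8 → {C,D} = (35, D91) ✓
B=12: row 9 → {C,D} = (43, D33) ✓
B=18: row 10 → {C,D} = (34, D45) ✓
B=6: rows 11, 14 → {C,D} takes values {(35, D13), (32, D96)} — violation
B=11: row 12 → {C,D} = (45, D41) ✓
B=17: row 13 → {C,D} = (44, D70) ✓
B=10: row 15 → {C,D} = (41, D33) ✓
The only B value with inconsistent RHS is B=6.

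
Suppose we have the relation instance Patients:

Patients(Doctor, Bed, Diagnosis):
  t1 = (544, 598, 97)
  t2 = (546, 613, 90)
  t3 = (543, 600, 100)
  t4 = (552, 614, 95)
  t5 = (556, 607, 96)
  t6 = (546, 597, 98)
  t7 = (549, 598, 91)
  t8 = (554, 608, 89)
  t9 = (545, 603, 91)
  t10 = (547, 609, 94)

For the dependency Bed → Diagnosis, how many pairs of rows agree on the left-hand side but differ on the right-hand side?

1

Bed=598: violating pairs (1,7) — 1 pair.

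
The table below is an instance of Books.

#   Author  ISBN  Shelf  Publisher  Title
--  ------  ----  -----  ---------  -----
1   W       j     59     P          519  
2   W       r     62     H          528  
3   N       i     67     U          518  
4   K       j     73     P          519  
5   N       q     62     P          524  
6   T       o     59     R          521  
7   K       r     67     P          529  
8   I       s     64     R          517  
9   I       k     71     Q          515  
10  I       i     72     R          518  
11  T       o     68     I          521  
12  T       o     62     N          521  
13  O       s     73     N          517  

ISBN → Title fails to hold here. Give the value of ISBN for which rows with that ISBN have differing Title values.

ISBN=j: rows 1, 4 → Title = 519, 519 ✓
ISBN=r: rows 2, 7 → Title takes values {528, 529} — violation
ISBN=i: rows 3, 10 → Title = 518, 518 ✓
ISBN=q: row 5 → Title = 524 ✓
ISBN=o: rows 6, 11, 12 → Title = 521, 521, 521 ✓
ISBN=s: rows 8, 13 → Title = 517, 517 ✓
ISBN=k: row 9 → Title = 515 ✓
The only ISBN value with inconsistent Title is ISBN=r.

r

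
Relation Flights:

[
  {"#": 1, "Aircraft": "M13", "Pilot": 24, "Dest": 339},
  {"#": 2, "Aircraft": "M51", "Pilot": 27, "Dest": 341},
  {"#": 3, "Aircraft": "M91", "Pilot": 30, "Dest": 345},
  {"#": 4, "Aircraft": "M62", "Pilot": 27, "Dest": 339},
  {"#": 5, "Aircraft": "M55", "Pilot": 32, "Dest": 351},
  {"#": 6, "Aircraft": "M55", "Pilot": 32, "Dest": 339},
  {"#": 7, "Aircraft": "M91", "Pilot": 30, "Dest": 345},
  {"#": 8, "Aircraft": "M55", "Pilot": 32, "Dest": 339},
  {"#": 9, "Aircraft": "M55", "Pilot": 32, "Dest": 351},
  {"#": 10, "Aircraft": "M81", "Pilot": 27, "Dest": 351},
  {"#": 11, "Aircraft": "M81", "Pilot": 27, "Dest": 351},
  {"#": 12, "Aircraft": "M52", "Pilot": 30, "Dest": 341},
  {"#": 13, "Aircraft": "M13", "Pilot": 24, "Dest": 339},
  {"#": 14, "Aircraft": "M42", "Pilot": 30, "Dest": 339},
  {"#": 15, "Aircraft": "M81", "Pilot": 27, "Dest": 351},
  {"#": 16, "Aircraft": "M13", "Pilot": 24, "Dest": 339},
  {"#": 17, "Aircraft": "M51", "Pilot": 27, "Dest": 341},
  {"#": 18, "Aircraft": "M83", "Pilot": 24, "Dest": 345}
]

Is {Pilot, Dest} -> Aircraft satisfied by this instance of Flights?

Yes

(Pilot=24, Dest=339): rows 1, 13, 16 → Aircraft = M13, M13, M13 ✓
(Pilot=27, Dest=341): rows 2, 17 → Aircraft = M51, M51 ✓
(Pilot=30, Dest=345): rows 3, 7 → Aircraft = M91, M91 ✓
(Pilot=27, Dest=339): row 4 → Aircraft = M62 ✓
(Pilot=32, Dest=351): rows 5, 9 → Aircraft = M55, M55 ✓
(Pilot=32, Dest=339): rows 6, 8 → Aircraft = M55, M55 ✓
(Pilot=27, Dest=351): rows 10, 11, 15 → Aircraft = M81, M81, M81 ✓
(Pilot=30, Dest=341): row 12 → Aircraft = M52 ✓
(Pilot=30, Dest=339): row 14 → Aircraft = M42 ✓
(Pilot=24, Dest=345): row 18 → Aircraft = M83 ✓
Every {Pilot, Dest} value is associated with a single Aircraft value, so {Pilot, Dest} -> Aircraft holds.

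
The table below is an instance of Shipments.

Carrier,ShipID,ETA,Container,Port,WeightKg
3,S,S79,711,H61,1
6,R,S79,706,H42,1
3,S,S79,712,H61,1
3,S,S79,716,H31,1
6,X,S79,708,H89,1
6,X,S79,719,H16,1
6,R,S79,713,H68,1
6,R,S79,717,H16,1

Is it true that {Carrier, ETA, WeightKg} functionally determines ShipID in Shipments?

(Carrier=3, ETA=S79, WeightKg=1): 3 rows → ShipID = S, S, S ✓
(Carrier=6, ETA=S79, WeightKg=1): 5 rows → ShipID takes values {R, X} — violation
Two rows agree on {Carrier, ETA, WeightKg} but differ on ShipID, so {Carrier, ETA, WeightKg} -> ShipID does not hold.

No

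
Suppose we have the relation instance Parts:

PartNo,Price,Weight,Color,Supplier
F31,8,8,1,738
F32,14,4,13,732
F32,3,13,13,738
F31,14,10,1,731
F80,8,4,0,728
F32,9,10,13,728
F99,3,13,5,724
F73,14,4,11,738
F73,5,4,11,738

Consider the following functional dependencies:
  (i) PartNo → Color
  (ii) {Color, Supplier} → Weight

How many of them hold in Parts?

2

(i) PartNo → Color: every LHS value maps to a single RHS value — holds.
(ii) {Color, Supplier} → Weight: every LHS value maps to a single RHS value — holds.
2 of the 2 dependencies hold.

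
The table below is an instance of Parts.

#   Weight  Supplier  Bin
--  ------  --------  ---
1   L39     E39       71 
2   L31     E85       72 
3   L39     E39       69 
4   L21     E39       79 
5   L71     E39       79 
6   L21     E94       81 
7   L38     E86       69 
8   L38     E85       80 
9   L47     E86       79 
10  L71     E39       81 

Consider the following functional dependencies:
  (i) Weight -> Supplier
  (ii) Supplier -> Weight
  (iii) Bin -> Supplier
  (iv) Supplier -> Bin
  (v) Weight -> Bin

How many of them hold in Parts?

(i) Weight -> Supplier: Weight=L21: rows 4, 6 → Supplier takes values {E39, E94} — violation; Weight=L38: rows 7, 8 → Supplier takes values {E86, E85} — violation — fails.
(ii) Supplier -> Weight: Supplier=E39: rows 1, 3, 4, 5, 10 → Weight takes values {L39, L21, L71} — violation; Supplier=E85: rows 2, 8 → Weight takes values {L31, L38} — violation; Supplier=E86: rows 7, 9 → Weight takes values {L38, L47} — violation — fails.
(iii) Bin -> Supplier: Bin=69: rows 3, 7 → Supplier takes values {E39, E86} — violation; Bin=79: rows 4, 5, 9 → Supplier takes values {E39, E86} — violation; Bin=81: rows 6, 10 → Supplier takes values {E94, E39} — violation — fails.
(iv) Supplier -> Bin: Supplier=E39: rows 1, 3, 4, 5, 10 → Bin takes values {71, 69, 79, 81} — violation; Supplier=E85: rows 2, 8 → Bin takes values {72, 80} — violation; Supplier=E86: rows 7, 9 → Bin takes values {69, 79} — violation — fails.
(v) Weight -> Bin: Weight=L39: rows 1, 3 → Bin takes values {71, 69} — violation; Weight=L21: rows 4, 6 → Bin takes values {79, 81} — violation; Weight=L71: rows 5, 10 → Bin takes values {79, 81} — violation; Weight=L38: rows 7, 8 → Bin takes values {69, 80} — violation — fails.
None of the 5 dependencies hold.

0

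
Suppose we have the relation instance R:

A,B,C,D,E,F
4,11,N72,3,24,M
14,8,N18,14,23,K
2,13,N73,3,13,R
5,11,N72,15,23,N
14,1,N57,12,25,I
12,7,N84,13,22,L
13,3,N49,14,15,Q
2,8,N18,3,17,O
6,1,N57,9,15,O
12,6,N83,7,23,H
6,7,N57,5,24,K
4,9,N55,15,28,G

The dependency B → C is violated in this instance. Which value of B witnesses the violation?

B=11: 2 rows → C = N72, N72 ✓
B=8: 2 rows → C = N18, N18 ✓
B=13: 1 row → C = N73 ✓
B=1: 2 rows → C = N57, N57 ✓
B=7: 2 rows → C takes values {N84, N57} — violation
B=3: 1 row → C = N49 ✓
B=6: 1 row → C = N83 ✓
B=9: 1 row → C = N55 ✓
The only B value with inconsistent C is B=7.

7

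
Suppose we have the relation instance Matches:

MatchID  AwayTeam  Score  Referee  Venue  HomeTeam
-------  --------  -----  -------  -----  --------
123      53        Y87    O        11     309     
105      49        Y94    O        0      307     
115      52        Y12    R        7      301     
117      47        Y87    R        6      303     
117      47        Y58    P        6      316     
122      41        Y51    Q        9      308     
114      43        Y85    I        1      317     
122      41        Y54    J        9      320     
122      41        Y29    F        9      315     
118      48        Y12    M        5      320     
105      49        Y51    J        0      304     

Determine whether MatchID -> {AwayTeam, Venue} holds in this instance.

MatchID=123: 1 row → {AwayTeam,Venue} = (53, 11) ✓
MatchID=105: 2 rows → {AwayTeam,Venue} = (49, 0), (49, 0) ✓
MatchID=115: 1 row → {AwayTeam,Venue} = (52, 7) ✓
MatchID=117: 2 rows → {AwayTeam,Venue} = (47, 6), (47, 6) ✓
MatchID=122: 3 rows → {AwayTeam,Venue} = (41, 9), (41, 9), (41, 9) ✓
MatchID=114: 1 row → {AwayTeam,Venue} = (43, 1) ✓
MatchID=118: 1 row → {AwayTeam,Venue} = (48, 5) ✓
Every MatchID value is associated with a single {AwayTeam, Venue} value, so MatchID -> {AwayTeam, Venue} holds.

Yes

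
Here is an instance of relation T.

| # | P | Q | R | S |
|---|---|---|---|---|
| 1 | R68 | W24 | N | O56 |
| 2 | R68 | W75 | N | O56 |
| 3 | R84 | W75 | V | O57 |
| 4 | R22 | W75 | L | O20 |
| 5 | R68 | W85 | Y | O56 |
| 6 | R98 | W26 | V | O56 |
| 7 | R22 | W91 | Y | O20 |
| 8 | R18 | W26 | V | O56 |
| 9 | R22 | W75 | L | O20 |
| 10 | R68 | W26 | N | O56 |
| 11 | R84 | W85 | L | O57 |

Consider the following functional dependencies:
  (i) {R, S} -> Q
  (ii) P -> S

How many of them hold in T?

1

(i) {R, S} -> Q: (R=N, S=O56): rows 1, 2, 10 → Q takes values {W24, W75, W26} — violation — fails.
(ii) P -> S: every LHS value maps to a single RHS value — holds.
1 of the 2 dependencies holds.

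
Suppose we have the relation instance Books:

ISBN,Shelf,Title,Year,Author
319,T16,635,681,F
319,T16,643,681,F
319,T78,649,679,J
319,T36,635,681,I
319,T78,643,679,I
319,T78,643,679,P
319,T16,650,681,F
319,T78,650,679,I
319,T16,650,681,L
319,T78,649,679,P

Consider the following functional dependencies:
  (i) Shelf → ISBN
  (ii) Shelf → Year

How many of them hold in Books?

2

(i) Shelf → ISBN: every LHS value maps to a single RHS value — holds.
(ii) Shelf → Year: every LHS value maps to a single RHS value — holds.
2 of the 2 dependencies hold.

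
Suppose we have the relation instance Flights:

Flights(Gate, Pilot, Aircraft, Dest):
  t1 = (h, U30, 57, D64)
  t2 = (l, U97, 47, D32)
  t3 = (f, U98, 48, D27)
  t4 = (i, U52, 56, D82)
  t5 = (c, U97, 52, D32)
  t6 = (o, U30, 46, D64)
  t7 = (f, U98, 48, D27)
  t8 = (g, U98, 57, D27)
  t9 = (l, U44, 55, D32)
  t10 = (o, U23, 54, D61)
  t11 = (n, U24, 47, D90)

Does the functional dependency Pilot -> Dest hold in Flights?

Pilot=U30: rows 1, 6 → Dest = D64, D64 ✓
Pilot=U97: rows 2, 5 → Dest = D32, D32 ✓
Pilot=U98: rows 3, 7, 8 → Dest = D27, D27, D27 ✓
Pilot=U52: row 4 → Dest = D82 ✓
Pilot=U44: row 9 → Dest = D32 ✓
Pilot=U23: row 10 → Dest = D61 ✓
Pilot=U24: row 11 → Dest = D90 ✓
Every Pilot value is associated with a single Dest value, so Pilot -> Dest holds.

Yes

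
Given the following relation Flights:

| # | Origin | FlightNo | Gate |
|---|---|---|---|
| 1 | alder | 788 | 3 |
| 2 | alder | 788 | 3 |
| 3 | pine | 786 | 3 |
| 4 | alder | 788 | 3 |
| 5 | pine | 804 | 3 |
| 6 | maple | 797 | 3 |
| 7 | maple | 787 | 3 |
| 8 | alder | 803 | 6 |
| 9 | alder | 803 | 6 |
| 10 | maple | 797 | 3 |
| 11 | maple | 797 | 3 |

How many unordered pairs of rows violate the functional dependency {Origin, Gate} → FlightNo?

(Origin=alder, Gate=3): all 3 rows agree on FlightNo — 0 pairs.
(Origin=pine, Gate=3): violating pairs (3,5) — 1 pair.
(Origin=maple, Gate=3): violating pairs (6,7), (7,10), (7,11) — 3 pairs.
(Origin=alder, Gate=6): all 2 rows agree on FlightNo — 0 pairs.

4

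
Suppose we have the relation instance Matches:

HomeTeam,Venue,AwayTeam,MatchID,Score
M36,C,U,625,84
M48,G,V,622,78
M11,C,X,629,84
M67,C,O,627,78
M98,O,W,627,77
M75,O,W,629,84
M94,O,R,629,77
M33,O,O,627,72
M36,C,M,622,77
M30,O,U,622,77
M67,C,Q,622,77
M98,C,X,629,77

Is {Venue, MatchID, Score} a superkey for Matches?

Two distinct rows share (Venue=C, MatchID=622, Score=77), so {Venue, MatchID, Score} does not determine every attribute — not a superkey.

No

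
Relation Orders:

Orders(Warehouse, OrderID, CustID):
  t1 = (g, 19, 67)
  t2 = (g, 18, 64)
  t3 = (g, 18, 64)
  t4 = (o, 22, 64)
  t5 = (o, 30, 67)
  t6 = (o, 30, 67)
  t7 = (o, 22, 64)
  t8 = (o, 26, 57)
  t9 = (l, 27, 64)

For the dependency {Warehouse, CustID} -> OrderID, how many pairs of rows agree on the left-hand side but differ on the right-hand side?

0

(Warehouse=g, CustID=64): all 2 rows agree on OrderID — 0 pairs.
(Warehouse=o, CustID=64): all 2 rows agree on OrderID — 0 pairs.
(Warehouse=o, CustID=67): all 2 rows agree on OrderID — 0 pairs.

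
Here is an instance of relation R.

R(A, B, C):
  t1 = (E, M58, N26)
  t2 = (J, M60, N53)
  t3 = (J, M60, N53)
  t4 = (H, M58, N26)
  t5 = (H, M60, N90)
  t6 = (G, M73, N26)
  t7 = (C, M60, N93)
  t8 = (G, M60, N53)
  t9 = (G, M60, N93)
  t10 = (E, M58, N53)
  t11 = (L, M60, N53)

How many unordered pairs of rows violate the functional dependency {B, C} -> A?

7

(B=M58, C=N26): violating pairs (1,4) — 1 pair.
(B=M60, C=N53): violating pairs (2,8), (2,11), (3,8), (3,11), (8,11) — 5 pairs.
(B=M60, C=N93): violating pairs (7,9) — 1 pair.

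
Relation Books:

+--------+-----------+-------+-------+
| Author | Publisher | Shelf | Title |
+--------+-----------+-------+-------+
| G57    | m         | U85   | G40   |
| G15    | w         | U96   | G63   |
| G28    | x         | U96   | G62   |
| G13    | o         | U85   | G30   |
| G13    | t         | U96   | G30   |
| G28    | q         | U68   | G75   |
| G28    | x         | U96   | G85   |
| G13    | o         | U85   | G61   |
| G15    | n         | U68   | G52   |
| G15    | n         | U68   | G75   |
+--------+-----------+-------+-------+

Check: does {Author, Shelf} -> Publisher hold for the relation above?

(Author=G57, Shelf=U85): 1 row → Publisher = m ✓
(Author=G15, Shelf=U96): 1 row → Publisher = w ✓
(Author=G28, Shelf=U96): 2 rows → Publisher = x, x ✓
(Author=G13, Shelf=U85): 2 rows → Publisher = o, o ✓
(Author=G13, Shelf=U96): 1 row → Publisher = t ✓
(Author=G28, Shelf=U68): 1 row → Publisher = q ✓
(Author=G15, Shelf=U68): 2 rows → Publisher = n, n ✓
Every {Author, Shelf} value is associated with a single Publisher value, so {Author, Shelf} -> Publisher holds.

Yes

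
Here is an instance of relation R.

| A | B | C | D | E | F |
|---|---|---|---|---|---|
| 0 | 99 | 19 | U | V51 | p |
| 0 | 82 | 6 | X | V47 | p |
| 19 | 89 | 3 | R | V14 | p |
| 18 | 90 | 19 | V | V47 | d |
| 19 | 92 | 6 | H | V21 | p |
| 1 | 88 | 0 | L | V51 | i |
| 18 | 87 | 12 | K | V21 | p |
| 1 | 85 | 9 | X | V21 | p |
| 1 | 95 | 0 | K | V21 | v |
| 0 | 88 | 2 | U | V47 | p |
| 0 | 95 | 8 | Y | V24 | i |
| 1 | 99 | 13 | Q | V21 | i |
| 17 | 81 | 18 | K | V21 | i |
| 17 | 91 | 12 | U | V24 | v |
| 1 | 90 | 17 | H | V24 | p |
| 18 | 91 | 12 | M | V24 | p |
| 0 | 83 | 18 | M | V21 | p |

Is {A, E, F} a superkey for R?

No

Two distinct rows share (A=0, E=V47, F=p), so {A, E, F} does not determine every attribute — not a superkey.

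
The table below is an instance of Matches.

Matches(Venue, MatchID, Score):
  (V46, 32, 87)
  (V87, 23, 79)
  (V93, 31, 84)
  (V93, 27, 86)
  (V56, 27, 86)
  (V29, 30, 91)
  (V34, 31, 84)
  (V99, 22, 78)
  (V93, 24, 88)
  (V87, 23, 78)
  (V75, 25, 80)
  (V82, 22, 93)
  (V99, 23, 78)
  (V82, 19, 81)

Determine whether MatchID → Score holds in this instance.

No

MatchID=32: 1 row → Score = 87 ✓
MatchID=23: 3 rows → Score takes values {79, 78} — violation
MatchID=31: 2 rows → Score = 84, 84 ✓
MatchID=27: 2 rows → Score = 86, 86 ✓
MatchID=30: 1 row → Score = 91 ✓
MatchID=22: 2 rows → Score takes values {78, 93} — violation
MatchID=24: 1 row → Score = 88 ✓
MatchID=25: 1 row → Score = 80 ✓
MatchID=19: 1 row → Score = 81 ✓
Two rows agree on MatchID but differ on Score, so MatchID → Score does not hold.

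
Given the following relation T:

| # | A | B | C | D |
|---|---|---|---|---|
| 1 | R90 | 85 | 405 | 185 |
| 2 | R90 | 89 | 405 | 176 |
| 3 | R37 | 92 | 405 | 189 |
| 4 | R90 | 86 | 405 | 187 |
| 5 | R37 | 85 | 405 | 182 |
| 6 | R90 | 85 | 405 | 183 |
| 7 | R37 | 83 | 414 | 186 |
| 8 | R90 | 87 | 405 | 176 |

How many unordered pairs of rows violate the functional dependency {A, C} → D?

(A=R90, C=405): violating pairs (1,2), (1,4), (1,6), (1,8), (2,4), (2,6), (4,6), (4,8), (6,8) — 9 pairs.
(A=R37, C=405): violating pairs (3,5) — 1 pair.

10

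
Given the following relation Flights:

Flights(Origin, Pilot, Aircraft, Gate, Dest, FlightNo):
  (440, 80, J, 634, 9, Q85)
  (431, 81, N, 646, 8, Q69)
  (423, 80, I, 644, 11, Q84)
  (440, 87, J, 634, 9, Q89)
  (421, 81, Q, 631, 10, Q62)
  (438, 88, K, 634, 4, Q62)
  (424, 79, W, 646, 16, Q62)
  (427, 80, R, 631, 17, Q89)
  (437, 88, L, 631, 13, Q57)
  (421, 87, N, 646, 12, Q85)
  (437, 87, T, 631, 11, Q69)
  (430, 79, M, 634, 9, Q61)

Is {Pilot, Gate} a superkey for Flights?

All 12 rows have distinct {Pilot, Gate} values, so {Pilot, Gate} → (all attributes) holds and {Pilot, Gate} is a superkey.

Yes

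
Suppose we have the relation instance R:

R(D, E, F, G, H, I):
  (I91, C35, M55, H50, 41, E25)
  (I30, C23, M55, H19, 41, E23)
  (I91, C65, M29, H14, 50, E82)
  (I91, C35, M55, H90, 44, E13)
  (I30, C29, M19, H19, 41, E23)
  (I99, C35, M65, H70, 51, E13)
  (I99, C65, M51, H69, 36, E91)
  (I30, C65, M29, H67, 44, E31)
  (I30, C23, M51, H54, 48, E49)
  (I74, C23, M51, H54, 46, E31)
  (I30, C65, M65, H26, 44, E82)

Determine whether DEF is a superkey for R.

No

Two distinct rows share (D=I91, E=C35, F=M55), so DEF does not determine every attribute — not a superkey.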